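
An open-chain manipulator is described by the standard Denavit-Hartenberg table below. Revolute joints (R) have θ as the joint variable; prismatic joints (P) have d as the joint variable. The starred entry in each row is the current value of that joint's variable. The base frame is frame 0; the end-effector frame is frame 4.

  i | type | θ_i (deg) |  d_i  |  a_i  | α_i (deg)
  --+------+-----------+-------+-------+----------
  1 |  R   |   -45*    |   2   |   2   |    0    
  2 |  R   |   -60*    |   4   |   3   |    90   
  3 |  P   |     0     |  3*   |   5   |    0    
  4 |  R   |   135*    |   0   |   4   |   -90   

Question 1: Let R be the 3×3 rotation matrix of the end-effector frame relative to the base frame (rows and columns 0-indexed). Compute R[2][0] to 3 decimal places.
0.707

End-effector x-axis (col 0 of R) = (0.1830,0.6830,0.7071)
R[2][0] = 0.7071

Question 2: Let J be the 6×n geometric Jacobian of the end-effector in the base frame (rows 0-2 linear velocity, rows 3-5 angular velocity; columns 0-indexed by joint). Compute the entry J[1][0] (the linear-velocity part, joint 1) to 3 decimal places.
axis z_0 = ẑ; lever o_n−o_0 = (-2.8221,-5.6331,8.8284)
cross product → J_v[:, 0] = (5.6331,-2.8221,0.0000)
J_ω[:, 0] = z_0
entry J[1][0] = -2.8221

-2.822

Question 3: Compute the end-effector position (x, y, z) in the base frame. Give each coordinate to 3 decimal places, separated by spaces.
after link 1: o_1 = (1.4142, -1.4142, 2.0000)
after link 2: o_2 = (0.6378, -4.3120, 6.0000)
after link 3: o_3 = (-3.5541, -8.3652, 6.0000)
after link 4: o_4 = (-2.8221, -5.6331, 8.8284)

-2.822 -5.633 8.828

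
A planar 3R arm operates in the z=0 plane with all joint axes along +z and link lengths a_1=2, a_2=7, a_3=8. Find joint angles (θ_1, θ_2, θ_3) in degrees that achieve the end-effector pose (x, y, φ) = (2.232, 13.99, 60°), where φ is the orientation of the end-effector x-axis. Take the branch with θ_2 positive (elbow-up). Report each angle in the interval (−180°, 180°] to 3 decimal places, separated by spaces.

29.991 90.011 -60.002

wrist centre = target − a_3·(cos φ, sin φ) = (-1.7680, 7.0618)
cos θ_2 = (52.9948−2²−7²)/(2·2·7) = -0.0002; θ_2 = 90.0106° (elbow-up)
β = atan2(7.0618,-1.7680) = 104.0557°; ψ = atan2(7.0000,1.9987) = 74.0644°
θ_1 = β − ψ = 29.9913°
θ_3 = φ − θ_1 − θ_2 = -60.0019° (wrapped to (-180°,180°])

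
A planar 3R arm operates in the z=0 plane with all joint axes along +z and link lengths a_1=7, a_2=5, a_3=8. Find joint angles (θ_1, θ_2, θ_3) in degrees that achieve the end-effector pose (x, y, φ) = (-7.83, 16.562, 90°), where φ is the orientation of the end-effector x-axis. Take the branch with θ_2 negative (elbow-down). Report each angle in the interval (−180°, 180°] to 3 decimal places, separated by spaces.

wrist centre = target − a_3·(cos φ, sin φ) = (-7.8300, 8.5620)
cos θ_2 = (134.6167−7²−5²)/(2·7·5) = 0.8660; θ_2 = -30.0082° (elbow-down)
β = atan2(8.5620,-7.8300) = 132.4431°; ψ = atan2(-2.5006,11.3298) = -12.4464°
θ_1 = β − ψ = 144.8895°
θ_3 = φ − θ_1 − θ_2 = -24.8812° (wrapped to (-180°,180°])

144.889 -30.008 -24.881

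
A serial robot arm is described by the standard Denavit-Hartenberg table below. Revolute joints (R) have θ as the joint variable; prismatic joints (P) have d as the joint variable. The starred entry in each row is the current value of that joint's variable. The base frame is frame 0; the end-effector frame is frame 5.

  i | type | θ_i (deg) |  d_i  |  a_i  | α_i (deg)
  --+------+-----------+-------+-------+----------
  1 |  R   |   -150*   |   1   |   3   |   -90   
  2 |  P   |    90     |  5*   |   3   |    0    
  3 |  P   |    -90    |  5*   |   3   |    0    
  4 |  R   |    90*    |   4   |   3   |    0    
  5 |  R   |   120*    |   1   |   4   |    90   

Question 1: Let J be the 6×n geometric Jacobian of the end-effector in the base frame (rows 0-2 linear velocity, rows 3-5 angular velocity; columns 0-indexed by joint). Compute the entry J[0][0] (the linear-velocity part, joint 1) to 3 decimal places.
axis z_0 = ẑ; lever o_n−o_0 = (5.3038,-14.2583,-3.0000)
cross product → J_v[:, 0] = (14.2583,5.3038,-0.0000)
J_ω[:, 0] = z_0
entry J[0][0] = 14.2583

14.258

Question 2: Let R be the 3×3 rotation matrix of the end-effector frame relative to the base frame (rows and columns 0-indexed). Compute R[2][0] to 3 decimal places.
0.500

End-effector x-axis (col 0 of R) = (0.7500,0.4330,0.5000)
R[2][0] = 0.5000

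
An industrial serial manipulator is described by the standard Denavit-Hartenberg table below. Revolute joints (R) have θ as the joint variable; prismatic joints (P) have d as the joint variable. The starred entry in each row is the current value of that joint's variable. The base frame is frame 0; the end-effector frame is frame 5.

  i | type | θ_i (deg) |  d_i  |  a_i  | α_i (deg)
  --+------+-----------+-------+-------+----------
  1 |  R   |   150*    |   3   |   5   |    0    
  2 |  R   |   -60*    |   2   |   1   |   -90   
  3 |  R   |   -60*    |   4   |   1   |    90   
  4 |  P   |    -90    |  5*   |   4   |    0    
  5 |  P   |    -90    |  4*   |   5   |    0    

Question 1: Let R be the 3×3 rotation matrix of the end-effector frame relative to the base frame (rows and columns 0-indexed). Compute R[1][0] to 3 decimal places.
-0.500

End-effector x-axis (col 0 of R) = (0.0000,-0.5000,-0.8660)
R[1][0] = -0.5000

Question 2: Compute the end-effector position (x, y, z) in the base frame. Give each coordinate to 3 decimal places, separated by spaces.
after link 1: o_1 = (-4.3301, 2.5000, 3.0000)
after link 2: o_2 = (-4.3301, 3.5000, 5.0000)
after link 3: o_3 = (-8.3301, 4.0000, 5.8660)
after link 4: o_4 = (-4.3301, -0.3301, 8.3660)
after link 5: o_5 = (-4.3301, -6.2942, 6.0359)

-4.330 -6.294 6.036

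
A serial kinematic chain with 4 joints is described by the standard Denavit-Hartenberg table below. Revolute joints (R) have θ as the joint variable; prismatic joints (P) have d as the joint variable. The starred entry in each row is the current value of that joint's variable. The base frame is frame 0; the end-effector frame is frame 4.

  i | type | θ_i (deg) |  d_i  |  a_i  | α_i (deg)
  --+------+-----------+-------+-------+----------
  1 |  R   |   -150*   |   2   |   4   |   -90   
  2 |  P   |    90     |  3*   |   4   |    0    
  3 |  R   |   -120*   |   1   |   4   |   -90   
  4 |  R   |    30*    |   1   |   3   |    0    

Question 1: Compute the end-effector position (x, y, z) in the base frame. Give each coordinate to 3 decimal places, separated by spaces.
after link 1: o_1 = (-3.4641, -2.0000, 2.0000)
after link 2: o_2 = (-1.9641, -4.5981, -2.0000)
after link 3: o_3 = (-4.4641, -7.1962, -0.0000)
after link 4: o_4 = (-7.5957, -7.2721, 0.4330)

-7.596 -7.272 0.433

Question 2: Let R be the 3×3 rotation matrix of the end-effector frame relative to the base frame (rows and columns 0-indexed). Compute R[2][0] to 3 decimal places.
0.433

End-effector x-axis (col 0 of R) = (-0.8995,0.0580,0.4330)
R[2][0] = 0.4330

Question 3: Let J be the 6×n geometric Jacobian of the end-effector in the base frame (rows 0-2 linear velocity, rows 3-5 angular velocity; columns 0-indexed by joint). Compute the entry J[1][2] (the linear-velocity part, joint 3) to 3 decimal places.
-1.217

axis z_2 = (0.5000,-0.8660,0.0000); lever o_n−o_2 = (-5.6316,-2.6740,2.4330)
cross product → J_v[:, 2] = (-2.1071,-1.2165,-6.2141)
J_ω[:, 2] = z_2
entry J[1][2] = -1.2165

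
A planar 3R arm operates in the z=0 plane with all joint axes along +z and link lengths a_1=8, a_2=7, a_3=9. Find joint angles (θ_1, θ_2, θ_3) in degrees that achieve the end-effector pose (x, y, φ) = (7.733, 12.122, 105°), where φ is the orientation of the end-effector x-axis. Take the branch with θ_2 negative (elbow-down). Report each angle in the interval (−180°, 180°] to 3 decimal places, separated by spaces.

60.000 -89.996 134.996

wrist centre = target − a_3·(cos φ, sin φ) = (10.0624, 3.4287)
cos θ_2 = (113.0071−8²−7²)/(2·8·7) = 0.0001; θ_2 = -89.9964° (elbow-down)
β = atan2(3.4287,10.0624) = 18.8161°; ψ = atan2(-7.0000,8.0004) = -41.1844°
θ_1 = β − ψ = 60.0005°
θ_3 = φ − θ_1 − θ_2 = 134.9959° (wrapped to (-180°,180°])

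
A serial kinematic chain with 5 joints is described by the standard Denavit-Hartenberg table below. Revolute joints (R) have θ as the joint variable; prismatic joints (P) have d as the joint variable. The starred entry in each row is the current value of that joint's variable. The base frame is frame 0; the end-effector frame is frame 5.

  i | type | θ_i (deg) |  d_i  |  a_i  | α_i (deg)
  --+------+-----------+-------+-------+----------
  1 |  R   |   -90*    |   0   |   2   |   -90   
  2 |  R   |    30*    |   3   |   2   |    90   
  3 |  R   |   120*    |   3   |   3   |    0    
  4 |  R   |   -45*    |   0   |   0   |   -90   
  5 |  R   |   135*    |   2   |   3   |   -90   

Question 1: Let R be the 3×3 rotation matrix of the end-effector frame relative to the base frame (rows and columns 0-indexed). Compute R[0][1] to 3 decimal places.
End-effector y-axis (col 1 of R) = (-0.2588,-0.8365,-0.4830)
R[0][1] = -0.2588

-0.259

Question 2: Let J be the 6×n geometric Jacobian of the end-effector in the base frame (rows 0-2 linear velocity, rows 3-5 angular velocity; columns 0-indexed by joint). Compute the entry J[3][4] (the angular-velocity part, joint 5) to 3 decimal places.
axis z_4 = (0.2588,0.8365,0.4830); lever o_n−o_4 = (-1.5314,3.2092,-0.5967)
cross product → J_v[:, 4] = (-2.0490,-0.5852,2.1116)
J_ω[:, 4] = z_4
entry J[3][4] = 0.2588

0.259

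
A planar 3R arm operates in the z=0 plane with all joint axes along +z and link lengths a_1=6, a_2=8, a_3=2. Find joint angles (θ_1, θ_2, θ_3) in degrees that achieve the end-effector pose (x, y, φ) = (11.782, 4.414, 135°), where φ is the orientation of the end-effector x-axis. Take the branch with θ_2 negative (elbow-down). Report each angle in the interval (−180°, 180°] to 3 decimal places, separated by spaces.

wrist centre = target − a_3·(cos φ, sin φ) = (13.1962, 2.9998)
cos θ_2 = (183.1388−6²−8²)/(2·6·8) = 0.8660; θ_2 = -29.9996° (elbow-down)
β = atan2(2.9998,13.1962) = 12.8069°; ψ = atan2(-4.0000,12.9282) = -17.1919°
θ_1 = β − ψ = 29.9988°
θ_3 = φ − θ_1 − θ_2 = 135.0008° (wrapped to (-180°,180°])

29.999 -30.000 135.001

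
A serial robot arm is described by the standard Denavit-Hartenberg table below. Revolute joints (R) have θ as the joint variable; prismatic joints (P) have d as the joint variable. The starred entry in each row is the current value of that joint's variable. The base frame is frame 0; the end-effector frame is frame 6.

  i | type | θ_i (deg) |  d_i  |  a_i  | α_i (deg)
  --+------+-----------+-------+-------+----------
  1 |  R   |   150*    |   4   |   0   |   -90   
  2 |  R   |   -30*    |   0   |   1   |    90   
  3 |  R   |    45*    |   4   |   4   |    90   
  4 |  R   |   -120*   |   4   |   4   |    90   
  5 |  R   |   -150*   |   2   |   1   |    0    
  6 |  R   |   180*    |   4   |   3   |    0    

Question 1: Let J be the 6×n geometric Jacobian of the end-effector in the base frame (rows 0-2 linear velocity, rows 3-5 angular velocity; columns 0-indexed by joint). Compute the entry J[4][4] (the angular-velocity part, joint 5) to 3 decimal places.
axis z_4 = (0.9820,0.1402,0.1268); lever o_n−o_4 = (5.8310,2.3997,-0.4907)
cross product → J_v[:, 4] = (-0.3731,1.2214,1.5391)
J_ω[:, 4] = z_4
entry J[4][4] = 0.1402

0.140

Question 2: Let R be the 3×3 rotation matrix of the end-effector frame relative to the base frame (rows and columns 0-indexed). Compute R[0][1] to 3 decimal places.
End-effector y-axis (col 1 of R) = (-0.1866,0.6107,0.7696)
R[0][1] = -0.1866

-0.187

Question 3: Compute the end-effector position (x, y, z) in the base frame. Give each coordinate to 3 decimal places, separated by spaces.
after link 1: o_1 = (0.0000, 0.0000, 4.0000)
after link 2: o_2 = (-0.7500, 0.4330, 4.5000)
after link 3: o_3 = (-2.5535, -1.7917, 9.3783)
after link 4: o_4 = (-2.9928, 3.3609, 7.0854)
after link 5: o_5 = (-0.9985, 2.8619, 7.9649)
after link 6: o_6 = (2.8382, 5.7606, 6.5947)

2.838 5.761 6.595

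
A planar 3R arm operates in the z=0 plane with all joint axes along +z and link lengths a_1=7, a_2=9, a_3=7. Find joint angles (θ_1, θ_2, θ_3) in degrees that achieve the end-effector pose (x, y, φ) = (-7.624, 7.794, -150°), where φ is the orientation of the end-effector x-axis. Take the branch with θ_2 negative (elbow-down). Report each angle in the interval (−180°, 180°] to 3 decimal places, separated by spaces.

150.000 -90.003 150.003

wrist centre = target − a_3·(cos φ, sin φ) = (-1.5618, 11.2940)
cos θ_2 = (129.9937−7²−9²)/(2·7·9) = -0.0000; θ_2 = -90.0029° (elbow-down)
β = atan2(11.2940,-1.5618) = 97.8734°; ψ = atan2(-9.0000,6.9996) = -52.1268°
θ_1 = β − ψ = 150.0002°
θ_3 = φ − θ_1 − θ_2 = 150.0027° (wrapped to (-180°,180°])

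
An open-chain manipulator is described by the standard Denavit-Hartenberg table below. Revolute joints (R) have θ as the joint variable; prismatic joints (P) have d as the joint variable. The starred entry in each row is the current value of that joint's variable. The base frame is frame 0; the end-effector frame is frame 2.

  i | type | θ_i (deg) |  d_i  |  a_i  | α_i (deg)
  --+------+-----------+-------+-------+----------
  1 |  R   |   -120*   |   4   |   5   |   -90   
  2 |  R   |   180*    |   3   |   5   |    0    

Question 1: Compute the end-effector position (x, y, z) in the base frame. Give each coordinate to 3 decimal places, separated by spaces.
2.598 -1.500 4.000

after link 1: o_1 = (-2.5000, -4.3301, 4.0000)
after link 2: o_2 = (2.5981, -1.5000, 4.0000)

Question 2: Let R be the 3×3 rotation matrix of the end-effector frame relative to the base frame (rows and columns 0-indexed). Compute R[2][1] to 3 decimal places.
End-effector y-axis (col 1 of R) = (0.0000,0.0000,1.0000)
R[2][1] = 1.0000

1.000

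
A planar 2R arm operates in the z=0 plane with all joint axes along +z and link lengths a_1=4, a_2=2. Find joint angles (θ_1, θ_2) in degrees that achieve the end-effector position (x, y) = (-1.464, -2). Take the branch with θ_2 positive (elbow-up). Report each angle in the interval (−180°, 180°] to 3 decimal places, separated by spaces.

cos θ_2 = (6.1433−4²−2²)/(2·4·2) = -0.8660; θ_2 = 150.0021° (elbow-up)
β = atan2(-2.0000,-1.4640) = -126.2041°; ψ = atan2(0.9999,2.2679) = 23.7930°
θ_1 = β − ψ = -149.9971°

-149.997 150.002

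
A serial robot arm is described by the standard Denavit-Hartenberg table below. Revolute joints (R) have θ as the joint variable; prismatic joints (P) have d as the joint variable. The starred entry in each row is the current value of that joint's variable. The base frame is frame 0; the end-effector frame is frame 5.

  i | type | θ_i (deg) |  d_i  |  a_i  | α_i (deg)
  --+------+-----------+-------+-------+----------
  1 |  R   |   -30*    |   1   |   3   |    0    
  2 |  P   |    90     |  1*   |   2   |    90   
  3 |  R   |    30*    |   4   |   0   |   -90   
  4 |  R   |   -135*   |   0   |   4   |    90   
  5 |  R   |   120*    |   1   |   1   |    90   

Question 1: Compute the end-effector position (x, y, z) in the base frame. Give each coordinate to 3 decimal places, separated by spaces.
6.999 -5.413 1.159

after link 1: o_1 = (2.5981, -1.5000, 1.0000)
after link 2: o_2 = (3.5981, 0.2321, 2.0000)
after link 3: o_3 = (7.0622, -1.7679, 2.0000)
after link 4: o_4 = (8.2869, -5.3035, 0.5858)
after link 5: o_5 = (6.9988, -5.4133, 1.1590)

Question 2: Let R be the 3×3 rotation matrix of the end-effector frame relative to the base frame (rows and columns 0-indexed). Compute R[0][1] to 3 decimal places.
End-effector y-axis (col 1 of R) = (-0.9186,-0.1768,-0.3536)
R[0][1] = -0.9186

-0.919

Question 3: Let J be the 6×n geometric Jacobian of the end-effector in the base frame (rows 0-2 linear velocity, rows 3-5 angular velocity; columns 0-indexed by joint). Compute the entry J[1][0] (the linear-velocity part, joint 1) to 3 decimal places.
6.999

axis z_0 = ẑ; lever o_n−o_0 = (6.9988,-5.4133,1.1590)
cross product → J_v[:, 0] = (5.4133,6.9988,-0.0000)
J_ω[:, 0] = z_0
entry J[1][0] = 6.9988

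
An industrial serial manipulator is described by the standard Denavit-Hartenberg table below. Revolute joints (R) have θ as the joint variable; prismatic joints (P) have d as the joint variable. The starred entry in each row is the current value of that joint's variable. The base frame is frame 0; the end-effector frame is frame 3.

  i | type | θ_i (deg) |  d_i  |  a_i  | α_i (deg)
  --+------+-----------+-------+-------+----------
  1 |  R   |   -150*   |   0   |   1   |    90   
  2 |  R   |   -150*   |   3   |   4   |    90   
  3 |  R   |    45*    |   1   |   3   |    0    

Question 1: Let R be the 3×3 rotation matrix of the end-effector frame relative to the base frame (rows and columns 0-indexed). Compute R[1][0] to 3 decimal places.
0.919

End-effector x-axis (col 0 of R) = (0.1768,0.9186,-0.3536)
R[1][0] = 0.9186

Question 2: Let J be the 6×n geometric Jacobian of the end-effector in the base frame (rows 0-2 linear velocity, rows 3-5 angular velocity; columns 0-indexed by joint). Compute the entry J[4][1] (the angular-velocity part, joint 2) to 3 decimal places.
axis z_1 = (-0.5000,0.8660,0.0000); lever o_n−o_1 = (2.4633,7.3358,-2.1946)
cross product → J_v[:, 1] = (-1.9006,-1.0973,-5.8012)
J_ω[:, 1] = z_1
entry J[4][1] = 0.8660

0.866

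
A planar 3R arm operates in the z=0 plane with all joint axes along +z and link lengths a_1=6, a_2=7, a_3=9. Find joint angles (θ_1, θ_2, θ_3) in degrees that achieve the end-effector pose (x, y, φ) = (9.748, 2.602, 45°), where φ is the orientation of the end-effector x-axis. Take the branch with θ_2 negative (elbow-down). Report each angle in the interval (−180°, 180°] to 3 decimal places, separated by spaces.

wrist centre = target − a_3·(cos φ, sin φ) = (3.3840, -3.7620)
cos θ_2 = (25.6041−6²−7²)/(2·6·7) = -0.7071; θ_2 = -134.9990° (elbow-down)
β = atan2(-3.7620,3.3840) = -48.0273°; ψ = atan2(-4.9498,1.0503) = -78.0197°
θ_1 = β − ψ = 29.9924°
θ_3 = φ − θ_1 − θ_2 = 150.0066° (wrapped to (-180°,180°])

29.992 -134.999 150.007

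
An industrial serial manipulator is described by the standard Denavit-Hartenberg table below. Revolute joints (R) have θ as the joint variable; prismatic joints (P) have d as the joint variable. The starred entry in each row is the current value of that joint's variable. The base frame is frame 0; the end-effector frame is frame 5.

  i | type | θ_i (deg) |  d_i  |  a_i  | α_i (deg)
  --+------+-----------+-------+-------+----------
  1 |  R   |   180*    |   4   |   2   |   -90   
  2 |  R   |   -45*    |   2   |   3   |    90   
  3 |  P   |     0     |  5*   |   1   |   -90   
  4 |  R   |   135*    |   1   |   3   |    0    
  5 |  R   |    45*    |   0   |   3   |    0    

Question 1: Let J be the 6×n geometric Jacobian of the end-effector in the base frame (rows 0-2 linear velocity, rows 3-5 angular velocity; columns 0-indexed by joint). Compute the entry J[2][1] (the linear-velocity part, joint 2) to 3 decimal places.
axis z_1 = (-0.0000,-1.0000,0.0000); lever o_n−o_1 = (2.8284,-3.0000,1.2426)
cross product → J_v[:, 1] = (-1.2426,0.0000,2.8284)
J_ω[:, 1] = z_1
entry J[2][1] = 2.8284

2.828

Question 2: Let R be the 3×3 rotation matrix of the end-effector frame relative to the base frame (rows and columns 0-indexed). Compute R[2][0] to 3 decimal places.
-0.707

End-effector x-axis (col 0 of R) = (0.7071,-0.0000,-0.7071)
R[2][0] = -0.7071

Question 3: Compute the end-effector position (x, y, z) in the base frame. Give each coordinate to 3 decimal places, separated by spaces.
0.828 -3.000 5.243

after link 1: o_1 = (-2.0000, 0.0000, 4.0000)
after link 2: o_2 = (-4.1213, -2.0000, 6.1213)
after link 3: o_3 = (-1.2929, -2.0000, 10.3640)
after link 4: o_4 = (-1.2929, -3.0000, 7.3640)
after link 5: o_5 = (0.8284, -3.0000, 5.2426)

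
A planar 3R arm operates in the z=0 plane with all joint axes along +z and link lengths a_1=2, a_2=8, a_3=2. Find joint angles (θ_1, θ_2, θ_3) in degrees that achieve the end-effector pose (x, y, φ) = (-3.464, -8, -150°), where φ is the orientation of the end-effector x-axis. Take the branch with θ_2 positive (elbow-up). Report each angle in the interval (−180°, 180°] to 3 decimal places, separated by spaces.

150.000 120.001 -60.001

wrist centre = target − a_3·(cos φ, sin φ) = (-1.7319, -7.0000)
cos θ_2 = (51.9996−2²−8²)/(2·2·8) = -0.5000; θ_2 = 120.0007° (elbow-up)
β = atan2(-7.0000,-1.7319) = -103.8971°; ψ = atan2(6.9282,-2.0001) = 106.1029°
θ_1 = β − ψ = -210.0000°
θ_3 = φ − θ_1 − θ_2 = -60.0007° (wrapped to (-180°,180°])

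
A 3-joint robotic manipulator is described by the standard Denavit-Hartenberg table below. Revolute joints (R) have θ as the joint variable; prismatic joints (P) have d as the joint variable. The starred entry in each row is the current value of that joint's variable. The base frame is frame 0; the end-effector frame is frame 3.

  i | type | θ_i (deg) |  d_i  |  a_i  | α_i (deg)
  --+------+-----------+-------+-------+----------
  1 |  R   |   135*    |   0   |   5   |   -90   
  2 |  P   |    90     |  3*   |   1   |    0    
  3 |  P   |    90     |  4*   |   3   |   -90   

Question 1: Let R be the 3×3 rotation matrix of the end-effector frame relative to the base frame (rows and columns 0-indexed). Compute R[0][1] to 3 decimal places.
0.707

End-effector y-axis (col 1 of R) = (0.7071,0.7071,-0.0000)
R[0][1] = 0.7071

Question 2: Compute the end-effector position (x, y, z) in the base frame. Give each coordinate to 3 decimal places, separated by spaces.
after link 1: o_1 = (-3.5355, 3.5355, 0.0000)
after link 2: o_2 = (-5.6569, 1.4142, -1.0000)
after link 3: o_3 = (-6.3640, -3.5355, -1.0000)

-6.364 -3.536 -1.000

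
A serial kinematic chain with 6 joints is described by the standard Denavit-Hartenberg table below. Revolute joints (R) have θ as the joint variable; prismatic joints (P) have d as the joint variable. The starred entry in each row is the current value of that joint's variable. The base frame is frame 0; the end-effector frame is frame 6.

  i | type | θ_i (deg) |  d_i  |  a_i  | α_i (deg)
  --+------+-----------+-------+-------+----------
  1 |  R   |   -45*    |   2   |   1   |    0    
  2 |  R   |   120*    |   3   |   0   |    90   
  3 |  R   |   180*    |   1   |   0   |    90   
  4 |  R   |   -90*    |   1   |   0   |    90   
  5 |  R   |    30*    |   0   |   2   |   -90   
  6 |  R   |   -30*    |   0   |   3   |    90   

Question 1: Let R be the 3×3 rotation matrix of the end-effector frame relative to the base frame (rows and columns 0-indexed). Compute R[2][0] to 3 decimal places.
End-effector x-axis (col 0 of R) = (-0.5950,0.6771,0.4330)
R[2][0] = 0.4330

0.433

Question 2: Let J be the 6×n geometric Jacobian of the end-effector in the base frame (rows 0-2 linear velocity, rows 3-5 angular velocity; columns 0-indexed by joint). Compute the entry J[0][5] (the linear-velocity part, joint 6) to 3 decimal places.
axis z_5 = (0.4830,-0.1294,0.8660); lever o_n−o_5 = (-1.7851,2.0312,1.2990)
cross product → J_v[:, 5] = (-1.9272,-2.1733,0.7500)
J_ω[:, 5] = z_5
entry J[0][5] = -1.9272

-1.927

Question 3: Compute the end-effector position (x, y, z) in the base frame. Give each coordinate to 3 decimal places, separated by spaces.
-1.785 1.514 8.299

after link 1: o_1 = (0.7071, -0.7071, 2.0000)
after link 2: o_2 = (0.7071, -0.7071, 5.0000)
after link 3: o_3 = (1.6730, -0.9659, 5.0000)
after link 4: o_4 = (1.6730, -0.9659, 6.0000)
after link 5: o_5 = (-0.0000, -0.5176, 7.0000)
after link 6: o_6 = (-1.7851, 1.5136, 8.2990)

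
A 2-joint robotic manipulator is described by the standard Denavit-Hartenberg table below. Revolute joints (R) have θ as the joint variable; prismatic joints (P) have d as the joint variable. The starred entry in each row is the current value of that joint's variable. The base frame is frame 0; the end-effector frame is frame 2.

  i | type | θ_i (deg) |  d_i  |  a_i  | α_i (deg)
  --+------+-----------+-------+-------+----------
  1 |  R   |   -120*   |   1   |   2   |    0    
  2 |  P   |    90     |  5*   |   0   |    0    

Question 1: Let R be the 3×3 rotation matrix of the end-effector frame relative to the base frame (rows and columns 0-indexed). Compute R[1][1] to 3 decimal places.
End-effector y-axis (col 1 of R) = (0.5000,0.8660,0.0000)
R[1][1] = 0.8660

0.866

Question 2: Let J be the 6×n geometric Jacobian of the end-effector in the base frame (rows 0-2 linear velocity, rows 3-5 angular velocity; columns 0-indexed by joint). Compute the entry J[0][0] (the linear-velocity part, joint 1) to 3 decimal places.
axis z_0 = ẑ; lever o_n−o_0 = (-1.0000,-1.7321,6.0000)
cross product → J_v[:, 0] = (1.7321,-1.0000,0.0000)
J_ω[:, 0] = z_0
entry J[0][0] = 1.7321

1.732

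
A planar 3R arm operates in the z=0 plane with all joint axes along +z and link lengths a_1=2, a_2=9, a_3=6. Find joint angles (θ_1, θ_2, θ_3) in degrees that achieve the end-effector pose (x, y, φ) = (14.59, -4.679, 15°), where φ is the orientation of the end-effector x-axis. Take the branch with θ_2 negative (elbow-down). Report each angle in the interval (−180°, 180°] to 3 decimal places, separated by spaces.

wrist centre = target − a_3·(cos φ, sin φ) = (8.7944, -6.2319)
cos θ_2 = (116.1790−2²−9²)/(2·2·9) = 0.8661; θ_2 = -29.9933° (elbow-down)
β = atan2(-6.2319,8.7944) = -35.3221°; ψ = atan2(-4.4991,9.7948) = -24.6710°
θ_1 = β − ψ = -10.6511°
θ_3 = φ − θ_1 − θ_2 = 55.6444° (wrapped to (-180°,180°])

-10.651 -29.993 55.644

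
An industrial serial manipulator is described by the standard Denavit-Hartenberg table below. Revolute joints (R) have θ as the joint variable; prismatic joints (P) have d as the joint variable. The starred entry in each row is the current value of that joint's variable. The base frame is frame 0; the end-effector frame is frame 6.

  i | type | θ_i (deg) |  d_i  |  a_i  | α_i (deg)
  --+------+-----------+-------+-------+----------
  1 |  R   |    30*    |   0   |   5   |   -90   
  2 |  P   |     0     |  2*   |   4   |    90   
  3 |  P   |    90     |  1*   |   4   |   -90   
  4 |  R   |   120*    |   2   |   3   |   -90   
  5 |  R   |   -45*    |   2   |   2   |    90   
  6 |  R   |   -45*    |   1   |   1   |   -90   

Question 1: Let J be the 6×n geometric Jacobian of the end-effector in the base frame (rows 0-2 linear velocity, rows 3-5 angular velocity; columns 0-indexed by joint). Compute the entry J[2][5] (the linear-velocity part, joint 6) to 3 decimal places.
axis z_5 = (-0.7891,-0.0474,0.6124); lever o_n−o_5 = (-1.4033,0.0165,-0.1742)
cross product → J_v[:, 5] = (-0.0018,-0.9968,-0.0795)
J_ω[:, 5] = z_5
entry J[2][5] = -0.0795

-0.079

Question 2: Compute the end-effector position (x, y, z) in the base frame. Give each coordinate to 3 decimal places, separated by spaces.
after link 1: o_1 = (4.3301, 2.5000, 0.0000)
after link 2: o_2 = (6.7942, 6.2321, 0.0000)
after link 3: o_3 = (4.7942, 9.6962, 1.0000)
after link 4: o_4 = (3.8122, 7.3971, -1.5981)
after link 5: o_5 = (3.8070, 4.5776, -1.8228)
after link 6: o_6 = (2.4037, 4.5941, -1.9970)

2.404 4.594 -1.997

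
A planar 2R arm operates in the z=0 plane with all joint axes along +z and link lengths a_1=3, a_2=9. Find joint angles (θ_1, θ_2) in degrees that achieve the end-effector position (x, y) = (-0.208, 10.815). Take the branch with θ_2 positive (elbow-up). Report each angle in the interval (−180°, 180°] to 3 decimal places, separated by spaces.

45.007 59.991

cos θ_2 = (117.0075−3²−9²)/(2·3·9) = 0.5001; θ_2 = 59.9908° (elbow-up)
β = atan2(10.8150,-0.2080) = 91.1018°; ψ = atan2(7.7935,7.5012) = 46.0947°
θ_1 = β − ψ = 45.0071°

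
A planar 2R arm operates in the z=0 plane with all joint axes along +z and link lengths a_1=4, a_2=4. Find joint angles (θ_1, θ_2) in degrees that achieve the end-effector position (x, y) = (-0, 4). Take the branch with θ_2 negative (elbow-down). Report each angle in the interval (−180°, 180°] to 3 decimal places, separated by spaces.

cos θ_2 = (16.0000−4²−4²)/(2·4·4) = -0.5000; θ_2 = -120.0000° (elbow-down)
β = atan2(4.0000,-0.0000) = 90.0000°; ψ = atan2(-3.4641,2.0000) = -60.0000°
θ_1 = β − ψ = 150.0000°

150.000 -120.000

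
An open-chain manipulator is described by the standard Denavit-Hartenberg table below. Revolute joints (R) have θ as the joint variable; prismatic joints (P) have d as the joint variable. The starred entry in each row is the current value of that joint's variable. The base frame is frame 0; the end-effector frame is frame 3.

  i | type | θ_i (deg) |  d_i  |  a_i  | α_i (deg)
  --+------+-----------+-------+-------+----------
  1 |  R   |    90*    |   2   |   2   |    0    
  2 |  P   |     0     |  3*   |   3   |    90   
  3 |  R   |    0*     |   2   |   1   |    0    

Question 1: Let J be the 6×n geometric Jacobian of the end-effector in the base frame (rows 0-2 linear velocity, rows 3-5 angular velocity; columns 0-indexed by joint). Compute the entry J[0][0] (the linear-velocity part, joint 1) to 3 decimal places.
-6.000

axis z_0 = ẑ; lever o_n−o_0 = (2.0000,6.0000,5.0000)
cross product → J_v[:, 0] = (-6.0000,2.0000,0.0000)
J_ω[:, 0] = z_0
entry J[0][0] = -6.0000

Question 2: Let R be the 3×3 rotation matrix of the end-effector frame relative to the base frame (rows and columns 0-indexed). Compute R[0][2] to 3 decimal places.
1.000

End-effector z-axis (col 2 of R) = (1.0000,-0.0000,0.0000)
R[0][2] = 1.0000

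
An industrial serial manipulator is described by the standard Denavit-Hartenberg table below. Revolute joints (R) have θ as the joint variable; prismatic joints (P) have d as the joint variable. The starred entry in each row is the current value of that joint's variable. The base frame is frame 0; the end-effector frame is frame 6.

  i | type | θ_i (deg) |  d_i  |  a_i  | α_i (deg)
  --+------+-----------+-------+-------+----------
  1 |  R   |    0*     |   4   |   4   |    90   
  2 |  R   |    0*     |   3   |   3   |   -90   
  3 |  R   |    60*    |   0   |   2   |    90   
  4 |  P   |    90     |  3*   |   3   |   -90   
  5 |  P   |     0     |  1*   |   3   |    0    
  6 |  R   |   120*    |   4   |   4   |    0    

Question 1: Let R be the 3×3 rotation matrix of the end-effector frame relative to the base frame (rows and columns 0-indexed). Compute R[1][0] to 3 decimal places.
0.433

End-effector x-axis (col 0 of R) = (-0.7500,0.4330,-0.5000)
R[1][0] = 0.4330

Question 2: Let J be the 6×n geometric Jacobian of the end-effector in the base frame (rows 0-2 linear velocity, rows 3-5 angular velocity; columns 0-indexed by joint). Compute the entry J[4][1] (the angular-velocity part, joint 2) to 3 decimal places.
-1.000

axis z_1 = (0.0000,-1.0000,0.0000); lever o_n−o_1 = (1.0981,-5.3660,4.0000)
cross product → J_v[:, 1] = (-4.0000,0.0000,1.0981)
J_ω[:, 1] = z_1
entry J[4][1] = -1.0000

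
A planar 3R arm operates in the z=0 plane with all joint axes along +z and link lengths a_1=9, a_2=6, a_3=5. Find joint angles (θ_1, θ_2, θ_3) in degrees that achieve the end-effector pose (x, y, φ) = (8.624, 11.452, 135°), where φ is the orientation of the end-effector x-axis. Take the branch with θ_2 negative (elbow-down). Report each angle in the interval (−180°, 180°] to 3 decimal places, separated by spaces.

45.001 -30.006 120.005

wrist centre = target − a_3·(cos φ, sin φ) = (12.1595, 7.9165)
cos θ_2 = (210.5247−9²−6²)/(2·9·6) = 0.8660; θ_2 = -30.0064° (elbow-down)
β = atan2(7.9165,12.1595) = 33.0661°; ψ = atan2(-3.0006,14.1958) = -11.9350°
θ_1 = β − ψ = 45.0011°
θ_3 = φ − θ_1 − θ_2 = 120.0053° (wrapped to (-180°,180°])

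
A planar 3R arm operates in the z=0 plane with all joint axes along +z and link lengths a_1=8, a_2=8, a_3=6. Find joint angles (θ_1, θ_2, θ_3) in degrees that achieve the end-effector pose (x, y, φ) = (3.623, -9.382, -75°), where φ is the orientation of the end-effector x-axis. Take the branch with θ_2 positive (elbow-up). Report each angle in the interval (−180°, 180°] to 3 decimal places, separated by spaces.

wrist centre = target − a_3·(cos φ, sin φ) = (2.0701, -3.5864)
cos θ_2 = (17.1478−8²−8²)/(2·8·8) = -0.8660; θ_2 = 150.0008° (elbow-up)
β = atan2(-3.5864,2.0701) = -60.0066°; ψ = atan2(3.9999,1.0717) = 75.0004°
θ_1 = β − ψ = -135.0070°
θ_3 = φ − θ_1 − θ_2 = -89.9938° (wrapped to (-180°,180°])

-135.007 150.001 -89.994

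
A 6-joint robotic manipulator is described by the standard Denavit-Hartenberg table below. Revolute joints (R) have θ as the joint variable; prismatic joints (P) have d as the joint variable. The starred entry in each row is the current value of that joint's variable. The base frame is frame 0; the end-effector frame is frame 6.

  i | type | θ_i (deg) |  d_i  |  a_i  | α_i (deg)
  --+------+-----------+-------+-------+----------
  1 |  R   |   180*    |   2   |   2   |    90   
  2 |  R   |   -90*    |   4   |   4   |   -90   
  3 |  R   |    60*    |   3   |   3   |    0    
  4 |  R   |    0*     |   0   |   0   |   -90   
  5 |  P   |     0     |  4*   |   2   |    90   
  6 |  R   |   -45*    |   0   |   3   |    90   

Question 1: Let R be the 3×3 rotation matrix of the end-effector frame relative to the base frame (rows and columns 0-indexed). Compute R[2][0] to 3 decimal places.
-0.966

End-effector x-axis (col 0 of R) = (-0.0000,-0.2588,-0.9659)
R[2][0] = -0.9659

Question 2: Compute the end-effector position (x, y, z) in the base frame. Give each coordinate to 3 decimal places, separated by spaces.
-5.000 -3.107 -3.934

after link 1: o_1 = (-2.0000, 0.0000, 2.0000)
after link 2: o_2 = (-2.0000, 4.0000, -2.0000)
after link 3: o_3 = (-5.0000, 1.4019, -3.5000)
after link 4: o_4 = (-5.0000, 1.4019, -3.5000)
after link 5: o_5 = (-5.0000, -2.3301, -1.0359)
after link 6: o_6 = (-5.0000, -3.1066, -3.9337)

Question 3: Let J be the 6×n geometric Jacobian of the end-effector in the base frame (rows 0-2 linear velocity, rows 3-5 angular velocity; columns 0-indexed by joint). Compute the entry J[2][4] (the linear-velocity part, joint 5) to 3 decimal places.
prismatic axis z_4 = (-0.0000,-0.5000,0.8660)
J_v[:, 4] = z_4; J_ω[:, 4] = (0,0,0)
entry J[2][4] = 0.8660

0.866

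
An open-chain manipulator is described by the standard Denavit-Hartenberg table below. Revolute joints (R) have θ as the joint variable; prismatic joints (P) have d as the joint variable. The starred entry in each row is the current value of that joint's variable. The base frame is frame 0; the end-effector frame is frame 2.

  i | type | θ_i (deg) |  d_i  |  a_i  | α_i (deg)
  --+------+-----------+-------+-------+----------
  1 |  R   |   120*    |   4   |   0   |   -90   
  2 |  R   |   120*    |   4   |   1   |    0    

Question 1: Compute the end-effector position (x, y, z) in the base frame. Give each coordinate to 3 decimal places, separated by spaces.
after link 1: o_1 = (0.0000, 0.0000, 4.0000)
after link 2: o_2 = (-3.2141, -2.4330, 3.1340)

-3.214 -2.433 3.134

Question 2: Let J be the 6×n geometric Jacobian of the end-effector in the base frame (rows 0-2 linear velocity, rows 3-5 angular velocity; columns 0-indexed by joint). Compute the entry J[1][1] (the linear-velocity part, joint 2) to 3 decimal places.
axis z_1 = (-0.8660,-0.5000,0.0000); lever o_n−o_1 = (-3.2141,-2.4330,-0.8660)
cross product → J_v[:, 1] = (0.4330,-0.7500,0.5000)
J_ω[:, 1] = z_1
entry J[1][1] = -0.7500

-0.750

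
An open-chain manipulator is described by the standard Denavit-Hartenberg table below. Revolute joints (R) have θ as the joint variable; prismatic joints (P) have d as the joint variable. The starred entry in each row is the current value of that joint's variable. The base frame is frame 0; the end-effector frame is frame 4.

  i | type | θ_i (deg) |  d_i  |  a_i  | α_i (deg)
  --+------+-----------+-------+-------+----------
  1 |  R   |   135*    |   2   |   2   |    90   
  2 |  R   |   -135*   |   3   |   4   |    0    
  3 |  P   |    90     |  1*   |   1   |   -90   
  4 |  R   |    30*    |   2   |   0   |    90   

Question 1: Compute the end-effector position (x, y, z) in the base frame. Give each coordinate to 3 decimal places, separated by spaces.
after link 1: o_1 = (-1.4142, 1.4142, 2.0000)
after link 2: o_2 = (2.7071, 1.5355, -0.8284)
after link 3: o_3 = (2.9142, 2.7426, -1.5355)
after link 4: o_4 = (1.9142, 3.7426, -0.1213)

1.914 3.743 -0.121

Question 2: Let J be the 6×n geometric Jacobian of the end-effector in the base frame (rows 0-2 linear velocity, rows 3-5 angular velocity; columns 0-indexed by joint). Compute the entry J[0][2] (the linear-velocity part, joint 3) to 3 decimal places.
0.707

prismatic axis z_2 = (0.7071,0.7071,0.0000)
J_v[:, 2] = z_2; J_ω[:, 2] = (0,0,0)
entry J[0][2] = 0.7071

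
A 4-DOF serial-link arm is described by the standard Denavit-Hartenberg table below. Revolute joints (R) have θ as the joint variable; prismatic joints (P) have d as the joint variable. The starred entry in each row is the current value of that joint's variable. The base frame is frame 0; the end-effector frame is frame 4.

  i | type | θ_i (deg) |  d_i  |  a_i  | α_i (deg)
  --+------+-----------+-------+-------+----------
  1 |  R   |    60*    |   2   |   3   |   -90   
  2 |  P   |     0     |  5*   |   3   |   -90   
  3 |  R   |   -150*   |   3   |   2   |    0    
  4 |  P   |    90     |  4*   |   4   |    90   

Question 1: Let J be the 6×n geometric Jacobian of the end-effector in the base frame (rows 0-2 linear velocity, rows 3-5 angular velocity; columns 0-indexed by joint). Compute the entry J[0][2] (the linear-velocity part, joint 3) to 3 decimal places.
2.464

axis z_2 = (-0.0000,0.0000,-1.0000); lever o_n−o_2 = (-3.7321,2.4641,-7.0000)
cross product → J_v[:, 2] = (2.4641,3.7321,-0.0000)
J_ω[:, 2] = z_2
entry J[0][2] = 2.4641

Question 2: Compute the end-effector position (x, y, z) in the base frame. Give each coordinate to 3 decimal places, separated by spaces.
after link 1: o_1 = (1.5000, 2.5981, 2.0000)
after link 2: o_2 = (-1.3301, 7.6962, 2.0000)
after link 3: o_3 = (-3.0622, 6.6962, -1.0000)
after link 4: o_4 = (-5.0622, 10.1603, -5.0000)

-5.062 10.160 -5.000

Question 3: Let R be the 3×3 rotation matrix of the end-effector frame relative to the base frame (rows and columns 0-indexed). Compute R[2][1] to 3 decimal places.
-1.000

End-effector y-axis (col 1 of R) = (-0.0000,0.0000,-1.0000)
R[2][1] = -1.0000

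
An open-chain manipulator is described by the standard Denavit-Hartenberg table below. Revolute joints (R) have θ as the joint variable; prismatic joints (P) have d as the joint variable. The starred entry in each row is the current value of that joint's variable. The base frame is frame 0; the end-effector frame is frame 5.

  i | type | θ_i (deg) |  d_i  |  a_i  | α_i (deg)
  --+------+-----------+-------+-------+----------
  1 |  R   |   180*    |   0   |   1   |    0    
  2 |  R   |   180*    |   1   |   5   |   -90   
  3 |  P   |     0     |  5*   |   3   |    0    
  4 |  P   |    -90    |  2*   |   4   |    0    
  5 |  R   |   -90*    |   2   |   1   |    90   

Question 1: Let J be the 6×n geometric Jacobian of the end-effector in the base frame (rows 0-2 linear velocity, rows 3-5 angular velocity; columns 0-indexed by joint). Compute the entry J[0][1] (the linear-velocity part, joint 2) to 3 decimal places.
axis z_1 = (0.0000,0.0000,1.0000); lever o_n−o_1 = (7.0000,9.0000,5.0000)
cross product → J_v[:, 1] = (-9.0000,7.0000,0.0000)
J_ω[:, 1] = z_1
entry J[0][1] = -9.0000

-9.000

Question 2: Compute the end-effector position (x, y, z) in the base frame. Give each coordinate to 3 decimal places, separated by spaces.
6.000 9.000 5.000

after link 1: o_1 = (-1.0000, 0.0000, 0.0000)
after link 2: o_2 = (4.0000, -0.0000, 1.0000)
after link 3: o_3 = (7.0000, 5.0000, 1.0000)
after link 4: o_4 = (7.0000, 7.0000, 5.0000)
after link 5: o_5 = (6.0000, 9.0000, 5.0000)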